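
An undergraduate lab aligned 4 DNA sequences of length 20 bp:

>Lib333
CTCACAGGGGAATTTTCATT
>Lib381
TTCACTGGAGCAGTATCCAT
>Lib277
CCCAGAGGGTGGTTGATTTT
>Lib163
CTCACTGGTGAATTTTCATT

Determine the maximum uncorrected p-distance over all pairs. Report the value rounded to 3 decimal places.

Pairwise Hamming distances:
  Lib333 vs Lib381: 8
  Lib333 vs Lib277: 9
  Lib333 vs Lib163: 2
  Lib381 vs Lib277: 14
  Lib381 vs Lib163: 7
  Lib277 vs Lib163: 11
The largest is 14 mismatches, between Lib381 and Lib277; p = 14/20 = 0.700.

0.700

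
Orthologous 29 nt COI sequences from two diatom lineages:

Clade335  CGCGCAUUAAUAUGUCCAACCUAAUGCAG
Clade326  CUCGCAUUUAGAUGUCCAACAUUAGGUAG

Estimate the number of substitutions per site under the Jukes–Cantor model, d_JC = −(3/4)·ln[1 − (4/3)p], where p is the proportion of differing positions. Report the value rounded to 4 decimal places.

The sequences differ at positions 2 (G/U), 9 (A/U), 11 (U/G), 21 (C/A), 23 (A/U), 25 (U/G), 27 (C/U).
p = 7/29 = 0.241379.
d = −0.75 · ln(1 − (4/3)·0.241379) = −0.75 · ln(0.678161) = −0.75 · (-0.388371) = 0.2913.

0.2913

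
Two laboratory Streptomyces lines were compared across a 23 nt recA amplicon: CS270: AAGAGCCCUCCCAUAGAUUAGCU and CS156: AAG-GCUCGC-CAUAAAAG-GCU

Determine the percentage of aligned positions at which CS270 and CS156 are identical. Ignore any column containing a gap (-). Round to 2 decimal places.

75.00%

Excluding the 3 gap columns leaves 20 comparable sites.
Mismatches occur at site 7 (C↔U), site 9 (U↔G), site 16 (G↔A), site 18 (U↔A), site 19 (U↔G).
15 of the 20 comparable sites match, so the percent identity is 15/20 × 100 = 75.00%.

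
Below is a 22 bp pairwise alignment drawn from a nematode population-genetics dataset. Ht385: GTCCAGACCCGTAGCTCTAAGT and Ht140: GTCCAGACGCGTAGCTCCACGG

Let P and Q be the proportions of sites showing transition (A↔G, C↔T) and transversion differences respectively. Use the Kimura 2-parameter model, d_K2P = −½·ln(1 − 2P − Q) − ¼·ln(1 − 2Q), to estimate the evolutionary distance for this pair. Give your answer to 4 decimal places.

Differing sites — 9:C/G (Tv); 18:T/C (Ti); 20:A/C (Tv); 22:T/G (Tv).
Of the 4 differences, 1 transition and 3 transversions over 22 sites: P = 1/22 = 0.045455, Q = 3/22 = 0.136364.
d = −0.5·ln(0.772726) − 0.25·ln(0.727272) = −0.5·(-0.257831) − 0.25·(-0.318455) = 0.2085.

0.2085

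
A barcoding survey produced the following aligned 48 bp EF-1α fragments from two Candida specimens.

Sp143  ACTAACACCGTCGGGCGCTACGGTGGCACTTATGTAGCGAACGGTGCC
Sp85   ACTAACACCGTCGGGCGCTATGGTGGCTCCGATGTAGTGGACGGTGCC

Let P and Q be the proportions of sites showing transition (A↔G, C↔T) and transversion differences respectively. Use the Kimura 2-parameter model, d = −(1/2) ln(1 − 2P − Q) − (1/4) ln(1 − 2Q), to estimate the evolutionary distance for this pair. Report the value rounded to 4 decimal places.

The sequences differ at positions 21 (C/T, transition), 28 (A/T, transversion), 30 (T/C, transition), 31 (T/G, transversion), 38 (C/T, transition), 40 (A/G, transition).
Of the 6 differences, 4 transitions and 2 transversions over 48 sites: P = 4/48 = 0.083333, Q = 2/48 = 0.041667.
d = −0.5·ln(0.791667) − 0.25·ln(0.916666) = −0.5·(-0.233614) − 0.25·(-0.087012) = 0.1386.

0.1386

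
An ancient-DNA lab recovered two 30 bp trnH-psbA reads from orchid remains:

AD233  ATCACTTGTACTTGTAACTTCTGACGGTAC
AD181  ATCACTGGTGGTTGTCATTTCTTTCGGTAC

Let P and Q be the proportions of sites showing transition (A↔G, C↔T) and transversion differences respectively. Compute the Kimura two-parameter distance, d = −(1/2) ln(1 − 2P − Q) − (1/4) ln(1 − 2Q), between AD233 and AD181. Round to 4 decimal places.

Differing sites — 7:T/G (Tv); 10:A/G (Ti); 11:C/G (Tv); 16:A/C (Tv); 18:C/T (Ti); 23:G/T (Tv); 24:A/T (Tv).
Of the 7 differences, 2 transitions and 5 transversions over 30 sites: P = 2/30 = 0.066667, Q = 5/30 = 0.166667.
d = −0.5·ln(0.699999) − 0.25·ln(0.666666) = −0.5·(-0.356676) − 0.25·(-0.405466) = 0.2797.

0.2797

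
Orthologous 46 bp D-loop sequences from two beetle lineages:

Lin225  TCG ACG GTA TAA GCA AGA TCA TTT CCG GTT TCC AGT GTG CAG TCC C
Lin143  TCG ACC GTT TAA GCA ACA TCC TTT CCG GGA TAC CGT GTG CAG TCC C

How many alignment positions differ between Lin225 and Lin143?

8

Mismatches occur at site 6 (G→C), site 9 (A→T), site 17 (G→C), site 21 (A→C), site 29 (T→G), site 30 (T→A), site 32 (C→A), site 34 (A→C).
That gives 8 mismatches out of 46 aligned sites, so the Hamming distance is 8.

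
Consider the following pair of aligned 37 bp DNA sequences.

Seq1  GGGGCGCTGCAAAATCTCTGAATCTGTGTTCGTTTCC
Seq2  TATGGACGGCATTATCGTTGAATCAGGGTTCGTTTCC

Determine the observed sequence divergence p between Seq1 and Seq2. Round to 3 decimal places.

0.324

The sequences differ at positions 1 (G/T), 2 (G/A), 3 (G/T), 5 (C/G), 6 (G/A), 8 (T/G), 12 (A/T), 13 (A/T), 17 (T/G), 18 (C/T), 25 (T/A), 27 (T/G).
There are 12 differences over 37 sites, so p = 12/37 = 0.324.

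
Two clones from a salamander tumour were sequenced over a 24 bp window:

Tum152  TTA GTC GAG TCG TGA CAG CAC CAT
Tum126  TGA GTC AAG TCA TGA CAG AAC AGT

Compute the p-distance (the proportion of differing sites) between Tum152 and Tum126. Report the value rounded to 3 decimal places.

0.250

The sequences differ at positions 2 (T/G), 7 (G/A), 12 (G/A), 19 (C/A), 22 (C/A), 23 (A/G).
There are 6 differences over 24 sites, so p = 6/24 = 0.250.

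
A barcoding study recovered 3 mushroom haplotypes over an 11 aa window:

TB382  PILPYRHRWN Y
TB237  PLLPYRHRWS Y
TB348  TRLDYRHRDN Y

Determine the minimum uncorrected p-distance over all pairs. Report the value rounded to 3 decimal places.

0.182

Pairwise Hamming distances:
  TB382 vs TB237: 2
  TB382 vs TB348: 4
  TB237 vs TB348: 5
The smallest is 2 mismatches, between TB382 and TB237; p = 2/11 = 0.182.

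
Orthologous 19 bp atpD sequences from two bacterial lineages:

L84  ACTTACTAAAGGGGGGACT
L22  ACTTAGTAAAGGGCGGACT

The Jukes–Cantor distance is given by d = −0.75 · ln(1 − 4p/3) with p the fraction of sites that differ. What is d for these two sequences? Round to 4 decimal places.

0.1134

Mismatches occur at site 6 (C↔G), site 14 (G↔C).
p = 2/19 = 0.105263.
d = −0.75 · ln(1 − (4/3)·0.105263) = −0.75 · ln(0.859649) = −0.75 · (-0.151231) = 0.1134.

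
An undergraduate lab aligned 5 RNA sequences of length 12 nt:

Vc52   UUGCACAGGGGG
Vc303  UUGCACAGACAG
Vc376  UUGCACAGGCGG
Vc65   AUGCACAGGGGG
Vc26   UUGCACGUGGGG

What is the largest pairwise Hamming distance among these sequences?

Pairwise Hamming distances:
  Vc52 vs Vc303: 3
  Vc52 vs Vc376: 1
  Vc52 vs Vc65: 1
  Vc52 vs Vc26: 2
  Vc303 vs Vc376: 2
  Vc303 vs Vc65: 4
  Vc303 vs Vc26: 5
  Vc376 vs Vc65: 2
  Vc376 vs Vc26: 3
  Vc65 vs Vc26: 3
The largest is 5, between Vc303 and Vc26.

5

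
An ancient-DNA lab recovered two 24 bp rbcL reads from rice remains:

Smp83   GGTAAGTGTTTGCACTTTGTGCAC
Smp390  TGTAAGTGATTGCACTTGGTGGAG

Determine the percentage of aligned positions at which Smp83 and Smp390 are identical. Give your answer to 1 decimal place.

Mismatches occur at site 1 (G↔T), site 9 (T↔A), site 18 (T↔G), site 22 (C↔G), site 24 (C↔G).
19 of the 24 sites match, so the percent identity is 19/24 × 100 = 79.2%.

79.2%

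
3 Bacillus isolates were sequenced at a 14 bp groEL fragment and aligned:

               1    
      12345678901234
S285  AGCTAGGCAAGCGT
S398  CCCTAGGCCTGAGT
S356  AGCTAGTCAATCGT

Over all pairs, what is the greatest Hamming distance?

7

Pairwise Hamming distances:
  S285 vs S398: 5
  S285 vs S356: 2
  S398 vs S356: 7
The largest is 7, between S398 and S356.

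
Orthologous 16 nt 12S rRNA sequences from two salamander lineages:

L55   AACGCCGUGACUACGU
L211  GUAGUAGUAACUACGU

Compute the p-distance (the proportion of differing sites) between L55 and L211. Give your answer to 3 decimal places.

0.375

Mismatches occur at site 1 (A→G), site 2 (A→U), site 3 (C→A), site 5 (C→U), site 6 (C→A), site 9 (G→A).
There are 6 differences over 16 sites, so p = 6/16 = 0.375.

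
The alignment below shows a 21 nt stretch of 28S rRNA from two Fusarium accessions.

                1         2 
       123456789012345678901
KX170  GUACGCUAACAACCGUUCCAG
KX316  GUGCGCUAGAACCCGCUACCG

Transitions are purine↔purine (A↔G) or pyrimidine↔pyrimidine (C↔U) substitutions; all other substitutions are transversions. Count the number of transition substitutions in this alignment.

The sequences differ at positions 3 (A/G, transition), 9 (A/G, transition), 10 (C/A, transversion), 12 (A/C, transversion), 16 (U/C, transition), 18 (C/A, transversion), 20 (A/C, transversion).
Of the 7 differences, 3 transitions and 4 transversions, so the answer is 3.

3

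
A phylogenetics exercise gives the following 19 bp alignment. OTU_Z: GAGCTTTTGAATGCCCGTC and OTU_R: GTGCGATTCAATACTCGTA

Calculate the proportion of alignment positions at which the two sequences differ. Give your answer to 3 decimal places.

Differing sites — 2:A/T; 5:T/G; 6:T/A; 9:G/C; 13:G/A; 15:C/T; 19:C/A.
There are 7 differences over 19 sites, so p = 7/19 = 0.368.

0.368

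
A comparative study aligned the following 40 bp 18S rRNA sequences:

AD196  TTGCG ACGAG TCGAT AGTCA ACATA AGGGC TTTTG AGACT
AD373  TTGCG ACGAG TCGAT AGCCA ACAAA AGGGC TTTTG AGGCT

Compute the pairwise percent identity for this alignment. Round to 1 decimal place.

92.5%

The sequences differ at positions 18 (T/C), 24 (T/A), 38 (A/G).
37 of the 40 sites match, so the percent identity is 37/40 × 100 = 92.5%.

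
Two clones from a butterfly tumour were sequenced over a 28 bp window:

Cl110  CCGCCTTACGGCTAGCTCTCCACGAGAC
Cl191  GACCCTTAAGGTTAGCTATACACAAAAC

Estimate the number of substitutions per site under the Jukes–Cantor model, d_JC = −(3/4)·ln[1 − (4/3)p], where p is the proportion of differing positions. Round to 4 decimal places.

Differing sites — 1:C/G; 2:C/A; 3:G/C; 9:C/A; 12:C/T; 18:C/A; 20:C/A; 24:G/A; 26:G/A.
p = 9/28 = 0.321429.
d = −0.75 · ln(1 − (4/3)·0.321429) = −0.75 · ln(0.571428) = −0.75 · (-0.559617) = 0.4197.

0.4197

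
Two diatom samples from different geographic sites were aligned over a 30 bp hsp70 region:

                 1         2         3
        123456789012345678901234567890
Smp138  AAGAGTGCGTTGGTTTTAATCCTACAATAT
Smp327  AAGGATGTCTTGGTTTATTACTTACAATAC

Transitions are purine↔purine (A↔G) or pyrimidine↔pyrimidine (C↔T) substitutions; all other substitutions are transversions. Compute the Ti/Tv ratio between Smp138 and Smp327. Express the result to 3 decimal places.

The sequences differ at positions 4 (A/G, transition), 5 (G/A, transition), 8 (C/T, transition), 9 (G/C, transversion), 17 (T/A, transversion), 18 (A/T, transversion), 19 (A/T, transversion), 20 (T/A, transversion), 22 (C/T, transition), 30 (T/C, transition).
Of the 10 differences, 5 transitions and 5 transversions, so Ti/Tv = 5/5 = 1.000.

1.000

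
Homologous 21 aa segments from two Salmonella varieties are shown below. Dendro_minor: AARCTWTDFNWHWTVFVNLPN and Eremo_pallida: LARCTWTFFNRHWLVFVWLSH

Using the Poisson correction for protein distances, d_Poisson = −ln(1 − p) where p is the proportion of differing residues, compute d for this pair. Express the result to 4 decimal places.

Mismatches occur at site 1 (A↔L), site 8 (D↔F), site 11 (W↔R), site 14 (T↔L), site 18 (N↔W), site 20 (P↔S), site 21 (N↔H).
p = 7/21 = 0.333333.
d = −ln(1 − 0.333333) = −ln(0.666667) = 0.4055.

0.4055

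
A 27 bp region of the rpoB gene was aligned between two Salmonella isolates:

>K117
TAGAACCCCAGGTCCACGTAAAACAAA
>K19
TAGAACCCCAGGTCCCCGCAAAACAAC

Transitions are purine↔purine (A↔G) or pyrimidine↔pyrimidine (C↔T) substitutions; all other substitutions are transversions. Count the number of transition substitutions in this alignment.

1

Differing sites — 16:A/C (Tv); 19:T/C (Ti); 27:A/C (Tv).
Of the 3 differences, 1 transition and 2 transversions, so the answer is 1.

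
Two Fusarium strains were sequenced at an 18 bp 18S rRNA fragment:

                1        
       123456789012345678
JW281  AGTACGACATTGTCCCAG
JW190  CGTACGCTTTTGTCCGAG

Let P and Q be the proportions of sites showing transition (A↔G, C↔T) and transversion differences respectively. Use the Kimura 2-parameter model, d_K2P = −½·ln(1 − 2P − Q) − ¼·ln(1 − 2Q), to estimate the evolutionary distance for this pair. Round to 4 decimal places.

Mismatches occur at site 1 (A/C, transversion), site 7 (A/C, transversion), site 8 (C/T, transition), site 9 (A/T, transversion), site 16 (C/G, transversion).
Of the 5 differences, 1 transition and 4 transversions over 18 sites: P = 1/18 = 0.055556, Q = 4/18 = 0.222222.
d = −0.5·ln(0.666666) − 0.25·ln(0.555556) = −0.5·(-0.405466) − 0.25·(-0.587786) = 0.3497.

0.3497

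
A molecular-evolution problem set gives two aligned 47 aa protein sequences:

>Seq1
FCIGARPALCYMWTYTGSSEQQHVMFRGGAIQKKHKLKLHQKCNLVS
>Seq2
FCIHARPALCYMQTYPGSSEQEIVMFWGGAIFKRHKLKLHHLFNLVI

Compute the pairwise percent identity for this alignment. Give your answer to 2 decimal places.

74.47%

Mismatches occur at site 4 (G/H), site 13 (W/Q), site 16 (T/P), site 22 (Q/E), site 23 (H/I), site 27 (R/W), site 32 (Q/F), site 34 (K/R), site 41 (Q/H), site 42 (K/L), site 43 (C/F), site 47 (S/I).
35 of the 47 sites match, so the percent identity is 35/47 × 100 = 74.47%.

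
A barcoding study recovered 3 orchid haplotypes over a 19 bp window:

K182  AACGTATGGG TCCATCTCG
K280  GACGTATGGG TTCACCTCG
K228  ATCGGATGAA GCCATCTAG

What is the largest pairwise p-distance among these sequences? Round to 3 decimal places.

0.474

Pairwise Hamming distances:
  K182 vs K280: 3
  K182 vs K228: 6
  K280 vs K228: 9
The largest is 9 mismatches, between K280 and K228; p = 9/19 = 0.474.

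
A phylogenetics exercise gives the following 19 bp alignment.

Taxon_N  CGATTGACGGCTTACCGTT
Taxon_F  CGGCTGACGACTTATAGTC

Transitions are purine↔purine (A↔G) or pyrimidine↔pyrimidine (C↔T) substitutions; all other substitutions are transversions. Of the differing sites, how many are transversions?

Mismatches occur at site 3 (A/G, transition), site 4 (T/C, transition), site 10 (G/A, transition), site 15 (C/T, transition), site 16 (C/A, transversion), site 19 (T/C, transition).
Of the 6 differences, 5 transitions and 1 transversion, so the answer is 1.

1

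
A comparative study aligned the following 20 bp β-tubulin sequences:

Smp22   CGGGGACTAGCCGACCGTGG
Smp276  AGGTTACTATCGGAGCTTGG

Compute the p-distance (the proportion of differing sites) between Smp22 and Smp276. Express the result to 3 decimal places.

0.350

Mismatches occur at site 1 (C↔A), site 4 (G↔T), site 5 (G↔T), site 10 (G↔T), site 12 (C↔G), site 15 (C↔G), site 17 (G↔T).
There are 7 differences over 20 sites, so p = 7/20 = 0.350.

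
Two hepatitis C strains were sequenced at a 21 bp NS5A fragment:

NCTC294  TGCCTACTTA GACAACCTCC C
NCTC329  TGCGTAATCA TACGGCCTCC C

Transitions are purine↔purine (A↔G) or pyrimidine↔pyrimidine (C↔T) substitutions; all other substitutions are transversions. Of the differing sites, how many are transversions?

The sequences differ at positions 4 (C/G, transversion), 7 (C/A, transversion), 9 (T/C, transition), 11 (G/T, transversion), 14 (A/G, transition), 15 (A/G, transition).
Of the 6 differences, 3 transitions and 3 transversions, so the answer is 3.

3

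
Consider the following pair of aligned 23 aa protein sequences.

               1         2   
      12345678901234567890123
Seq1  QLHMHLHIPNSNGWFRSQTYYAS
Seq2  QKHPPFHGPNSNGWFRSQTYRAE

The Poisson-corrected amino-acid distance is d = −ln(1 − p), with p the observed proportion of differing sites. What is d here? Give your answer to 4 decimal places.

Differing sites — 2:L/K; 4:M/P; 5:H/P; 6:L/F; 8:I/G; 21:Y/R; 23:S/E.
p = 7/23 = 0.304348.
d = −ln(1 − 0.304348) = −ln(0.695652) = 0.3629.

0.3629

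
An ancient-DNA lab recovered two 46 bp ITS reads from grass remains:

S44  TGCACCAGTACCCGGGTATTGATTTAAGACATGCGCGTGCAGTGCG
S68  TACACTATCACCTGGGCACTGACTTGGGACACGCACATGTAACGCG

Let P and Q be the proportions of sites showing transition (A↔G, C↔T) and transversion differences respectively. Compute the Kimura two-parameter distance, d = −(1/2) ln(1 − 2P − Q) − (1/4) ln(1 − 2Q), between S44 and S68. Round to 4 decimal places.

0.5714

Differing sites — 2:G/A (Ti); 6:C/T (Ti); 8:G/T (Tv); 9:T/C (Ti); 13:C/T (Ti); 17:T/C (Ti); 19:T/C (Ti); 23:T/C (Ti); 26:A/G (Ti); 27:A/G (Ti); 32:T/C (Ti); 35:G/A (Ti); 37:G/A (Ti); 40:C/T (Ti); 42:G/A (Ti); 43:T/C (Ti).
Of the 16 differences, 15 transitions and 1 transversion over 46 sites: P = 15/46 = 0.326087, Q = 1/46 = 0.021739.
d = −0.5·ln(0.326087) − 0.25·ln(0.956522) = −0.5·(-1.120591) − 0.25·(-0.044451) = 0.5714.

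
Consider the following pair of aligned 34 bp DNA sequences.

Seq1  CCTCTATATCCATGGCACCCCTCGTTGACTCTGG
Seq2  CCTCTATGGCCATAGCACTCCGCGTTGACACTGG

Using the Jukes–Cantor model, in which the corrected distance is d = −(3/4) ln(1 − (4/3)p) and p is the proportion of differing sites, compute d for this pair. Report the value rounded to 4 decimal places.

Mismatches occur at site 8 (A/G), site 9 (T/G), site 14 (G/A), site 19 (C/T), site 22 (T/G), site 30 (T/A).
p = 6/34 = 0.176471.
d = −0.75 · ln(1 − (4/3)·0.176471) = −0.75 · ln(0.764705) = −0.75 · (-0.268265) = 0.2012.

0.2012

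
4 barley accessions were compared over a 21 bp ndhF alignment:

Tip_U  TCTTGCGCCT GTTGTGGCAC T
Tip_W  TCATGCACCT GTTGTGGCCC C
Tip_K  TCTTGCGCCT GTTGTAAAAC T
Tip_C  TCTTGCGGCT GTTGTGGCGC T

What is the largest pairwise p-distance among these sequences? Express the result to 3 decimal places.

Pairwise Hamming distances:
  Tip_U vs Tip_W: 4
  Tip_U vs Tip_K: 3
  Tip_U vs Tip_C: 2
  Tip_W vs Tip_K: 7
  Tip_W vs Tip_C: 5
  Tip_K vs Tip_C: 5
The largest is 7 mismatches, between Tip_W and Tip_K; p = 7/21 = 0.333.

0.333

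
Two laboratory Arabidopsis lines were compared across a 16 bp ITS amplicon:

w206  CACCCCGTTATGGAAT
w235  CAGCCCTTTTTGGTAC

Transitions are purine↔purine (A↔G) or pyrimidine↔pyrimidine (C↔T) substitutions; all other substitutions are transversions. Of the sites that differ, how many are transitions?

1

The sequences differ at positions 3 (C/G, transversion), 7 (G/T, transversion), 10 (A/T, transversion), 14 (A/T, transversion), 16 (T/C, transition).
Of the 5 differences, 1 transition and 4 transversions, so the answer is 1.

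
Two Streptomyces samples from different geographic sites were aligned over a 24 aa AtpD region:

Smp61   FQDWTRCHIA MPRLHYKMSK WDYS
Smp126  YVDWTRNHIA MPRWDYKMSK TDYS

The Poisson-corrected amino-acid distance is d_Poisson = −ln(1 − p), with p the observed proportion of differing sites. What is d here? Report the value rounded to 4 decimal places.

0.2877

Differing sites — 1:F/Y; 2:Q/V; 7:C/N; 14:L/W; 15:H/D; 21:W/T.
p = 6/24 = 0.250000.
d = −ln(1 − 0.250000) = −ln(0.750000) = 0.2877.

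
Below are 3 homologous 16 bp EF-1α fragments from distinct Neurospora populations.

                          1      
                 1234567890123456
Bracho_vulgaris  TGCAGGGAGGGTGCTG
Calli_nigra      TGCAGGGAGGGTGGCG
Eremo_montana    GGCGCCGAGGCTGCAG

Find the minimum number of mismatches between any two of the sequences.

Pairwise Hamming distances:
  Bracho_vulgaris vs Calli_nigra: 2
  Bracho_vulgaris vs Eremo_montana: 6
  Calli_nigra vs Eremo_montana: 7
The smallest is 2, between Bracho_vulgaris and Calli_nigra.

2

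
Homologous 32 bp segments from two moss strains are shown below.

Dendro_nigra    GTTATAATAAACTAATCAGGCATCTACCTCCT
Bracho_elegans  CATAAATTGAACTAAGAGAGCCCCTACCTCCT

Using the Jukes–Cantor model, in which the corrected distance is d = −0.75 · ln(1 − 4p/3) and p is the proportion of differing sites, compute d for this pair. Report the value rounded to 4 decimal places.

0.4598

The sequences differ at positions 1 (G/C), 2 (T/A), 5 (T/A), 7 (A/T), 9 (A/G), 16 (T/G), 17 (C/A), 18 (A/G), 19 (G/A), 22 (A/C), 23 (T/C).
p = 11/32 = 0.343750.
d = −0.75 · ln(1 − (4/3)·0.343750) = −0.75 · ln(0.541667) = −0.75 · (-0.613104) = 0.4598.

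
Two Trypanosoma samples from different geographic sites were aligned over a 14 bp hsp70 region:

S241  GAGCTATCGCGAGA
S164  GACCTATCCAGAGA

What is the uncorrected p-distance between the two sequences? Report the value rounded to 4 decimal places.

The sequences differ at positions 3 (G/C), 9 (G/C), 10 (C/A).
There are 3 differences over 14 sites, so p = 3/14 = 0.2143.

0.2143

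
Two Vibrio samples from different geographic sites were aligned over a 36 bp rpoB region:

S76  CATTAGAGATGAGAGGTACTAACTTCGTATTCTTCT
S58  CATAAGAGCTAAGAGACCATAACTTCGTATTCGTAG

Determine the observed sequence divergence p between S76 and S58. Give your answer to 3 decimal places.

0.278

Differing sites — 4:T/A; 9:A/C; 11:G/A; 16:G/A; 17:T/C; 18:A/C; 19:C/A; 33:T/G; 35:C/A; 36:T/G.
There are 10 differences over 36 sites, so p = 10/36 = 0.278.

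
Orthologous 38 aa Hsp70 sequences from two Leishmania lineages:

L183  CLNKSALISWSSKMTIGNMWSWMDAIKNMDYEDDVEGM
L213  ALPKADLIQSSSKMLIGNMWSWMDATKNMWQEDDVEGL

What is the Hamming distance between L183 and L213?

11

The sequences differ at positions 1 (C/A), 3 (N/P), 5 (S/A), 6 (A/D), 9 (S/Q), 10 (W/S), 15 (T/L), 26 (I/T), 30 (D/W), 31 (Y/Q), 38 (M/L).
That gives 11 mismatches out of 38 aligned sites, so the Hamming distance is 11.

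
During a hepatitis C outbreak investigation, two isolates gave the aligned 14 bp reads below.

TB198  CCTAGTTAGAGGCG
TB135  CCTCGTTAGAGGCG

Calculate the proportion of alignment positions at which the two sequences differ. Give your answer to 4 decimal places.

The sequences differ at position 4 (A/C).
There are 1 differences over 14 sites, so p = 1/14 = 0.0714.

0.0714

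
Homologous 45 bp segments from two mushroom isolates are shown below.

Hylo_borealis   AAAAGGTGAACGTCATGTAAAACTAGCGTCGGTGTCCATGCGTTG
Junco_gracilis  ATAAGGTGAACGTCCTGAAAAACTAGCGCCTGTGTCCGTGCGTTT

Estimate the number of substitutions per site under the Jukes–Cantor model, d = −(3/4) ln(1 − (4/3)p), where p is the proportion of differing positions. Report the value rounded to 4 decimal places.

Differing sites — 2:A/T; 15:A/C; 18:T/A; 29:T/C; 31:G/T; 38:A/G; 45:G/T.
p = 7/45 = 0.155556.
d = −0.75 · ln(1 − (4/3)·0.155556) = −0.75 · ln(0.792592) = −0.75 · (-0.232447) = 0.1743.

0.1743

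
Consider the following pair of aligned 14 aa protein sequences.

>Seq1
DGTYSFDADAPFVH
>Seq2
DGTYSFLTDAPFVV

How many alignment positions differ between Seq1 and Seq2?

3

The sequences differ at positions 7 (D/L), 8 (A/T), 14 (H/V).
That gives 3 mismatches out of 14 aligned sites, so the Hamming distance is 3.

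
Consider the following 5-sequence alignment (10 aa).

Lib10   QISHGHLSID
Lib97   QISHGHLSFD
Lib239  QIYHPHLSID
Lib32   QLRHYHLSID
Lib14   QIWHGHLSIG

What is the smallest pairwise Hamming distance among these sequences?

1

Pairwise Hamming distances:
  Lib10 vs Lib97: 1
  Lib10 vs Lib239: 2
  Lib10 vs Lib32: 3
  Lib10 vs Lib14: 2
  Lib97 vs Lib239: 3
  Lib97 vs Lib32: 4
  Lib97 vs Lib14: 3
  Lib239 vs Lib32: 3
  Lib239 vs Lib14: 3
  Lib32 vs Lib14: 4
The smallest is 1, between Lib10 and Lib97.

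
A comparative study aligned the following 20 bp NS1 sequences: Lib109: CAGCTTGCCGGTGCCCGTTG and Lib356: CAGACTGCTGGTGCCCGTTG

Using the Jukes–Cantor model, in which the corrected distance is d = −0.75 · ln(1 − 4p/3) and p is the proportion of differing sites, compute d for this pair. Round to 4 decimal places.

Mismatches occur at site 4 (C→A), site 5 (T→C), site 9 (C→T).
p = 3/20 = 0.150000.
d = −0.75 · ln(1 − (4/3)·0.150000) = −0.75 · ln(0.800000) = −0.75 · (-0.223144) = 0.1674.

0.1674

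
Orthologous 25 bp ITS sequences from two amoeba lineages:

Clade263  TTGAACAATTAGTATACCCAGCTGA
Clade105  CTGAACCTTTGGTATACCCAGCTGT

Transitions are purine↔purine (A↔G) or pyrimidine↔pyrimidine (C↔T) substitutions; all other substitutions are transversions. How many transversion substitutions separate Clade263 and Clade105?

3

The sequences differ at positions 1 (T/C, transition), 7 (A/C, transversion), 8 (A/T, transversion), 11 (A/G, transition), 25 (A/T, transversion).
Of the 5 differences, 2 transitions and 3 transversions, so the answer is 3.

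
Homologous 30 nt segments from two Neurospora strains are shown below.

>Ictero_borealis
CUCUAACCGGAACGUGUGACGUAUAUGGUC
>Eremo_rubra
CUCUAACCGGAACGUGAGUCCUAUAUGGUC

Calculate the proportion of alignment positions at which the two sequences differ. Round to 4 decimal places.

Differing sites — 17:U/A; 19:A/U; 21:G/C.
There are 3 differences over 30 sites, so p = 3/30 = 0.1000.

0.1000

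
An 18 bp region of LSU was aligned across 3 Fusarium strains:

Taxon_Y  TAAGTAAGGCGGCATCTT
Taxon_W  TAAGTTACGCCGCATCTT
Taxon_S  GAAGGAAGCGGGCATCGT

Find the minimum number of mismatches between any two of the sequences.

Pairwise Hamming distances:
  Taxon_Y vs Taxon_W: 3
  Taxon_Y vs Taxon_S: 5
  Taxon_W vs Taxon_S: 8
The smallest is 3, between Taxon_Y and Taxon_W.

3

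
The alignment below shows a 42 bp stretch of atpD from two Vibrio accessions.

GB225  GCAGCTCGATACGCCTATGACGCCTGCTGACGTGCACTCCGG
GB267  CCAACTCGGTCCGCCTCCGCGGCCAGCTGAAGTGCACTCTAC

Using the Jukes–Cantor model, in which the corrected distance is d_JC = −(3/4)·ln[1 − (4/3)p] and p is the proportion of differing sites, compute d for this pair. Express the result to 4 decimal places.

The sequences differ at positions 1 (G/C), 4 (G/A), 9 (A/G), 11 (A/C), 17 (A/C), 18 (T/C), 20 (A/C), 21 (C/G), 25 (T/A), 31 (C/A), 40 (C/T), 41 (G/A), 42 (G/C).
p = 13/42 = 0.309524.
d = −0.75 · ln(1 − (4/3)·0.309524) = −0.75 · ln(0.587301) = −0.75 · (-0.532218) = 0.3992.

0.3992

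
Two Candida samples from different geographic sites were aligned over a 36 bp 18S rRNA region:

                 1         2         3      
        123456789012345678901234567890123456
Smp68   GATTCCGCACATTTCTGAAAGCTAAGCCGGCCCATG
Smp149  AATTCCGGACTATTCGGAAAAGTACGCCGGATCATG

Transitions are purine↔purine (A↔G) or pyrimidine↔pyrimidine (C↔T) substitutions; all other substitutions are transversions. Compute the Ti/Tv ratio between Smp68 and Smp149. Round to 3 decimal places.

Mismatches occur at site 1 (G→A, transition), site 8 (C→G, transversion), site 11 (A→T, transversion), site 12 (T→A, transversion), site 16 (T→G, transversion), site 21 (G→A, transition), site 22 (C→G, transversion), site 25 (A→C, transversion), site 31 (C→A, transversion), site 32 (C→T, transition).
Of the 10 differences, 3 transitions and 7 transversions, so Ti/Tv = 3/7 = 0.429.

0.429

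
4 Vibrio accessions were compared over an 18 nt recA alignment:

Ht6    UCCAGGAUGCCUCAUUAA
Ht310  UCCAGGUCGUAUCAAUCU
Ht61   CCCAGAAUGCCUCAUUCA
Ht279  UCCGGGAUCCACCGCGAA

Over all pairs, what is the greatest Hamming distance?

Pairwise Hamming distances:
  Ht6 vs Ht310: 7
  Ht6 vs Ht61: 3
  Ht6 vs Ht279: 7
  Ht310 vs Ht61: 8
  Ht310 vs Ht279: 11
  Ht61 vs Ht279: 10
The largest is 11, between Ht310 and Ht279.

11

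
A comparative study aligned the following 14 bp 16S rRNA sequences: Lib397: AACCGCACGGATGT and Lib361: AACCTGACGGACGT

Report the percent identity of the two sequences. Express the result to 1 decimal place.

78.6%

Mismatches occur at site 5 (G↔T), site 6 (C↔G), site 12 (T↔C).
11 of the 14 sites match, so the percent identity is 11/14 × 100 = 78.6%.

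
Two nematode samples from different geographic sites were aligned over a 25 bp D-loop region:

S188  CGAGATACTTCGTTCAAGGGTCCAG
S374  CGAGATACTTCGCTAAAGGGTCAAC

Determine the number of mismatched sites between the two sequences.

4

The sequences differ at positions 13 (T/C), 15 (C/A), 23 (C/A), 25 (G/C).
That gives 4 mismatches out of 25 aligned sites, so the Hamming distance is 4.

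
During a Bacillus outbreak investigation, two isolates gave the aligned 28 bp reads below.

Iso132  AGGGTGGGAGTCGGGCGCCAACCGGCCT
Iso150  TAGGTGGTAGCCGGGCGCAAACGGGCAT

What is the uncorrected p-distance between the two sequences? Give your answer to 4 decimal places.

0.2500

The sequences differ at positions 1 (A/T), 2 (G/A), 8 (G/T), 11 (T/C), 19 (C/A), 23 (C/G), 27 (C/A).
There are 7 differences over 28 sites, so p = 7/28 = 0.2500.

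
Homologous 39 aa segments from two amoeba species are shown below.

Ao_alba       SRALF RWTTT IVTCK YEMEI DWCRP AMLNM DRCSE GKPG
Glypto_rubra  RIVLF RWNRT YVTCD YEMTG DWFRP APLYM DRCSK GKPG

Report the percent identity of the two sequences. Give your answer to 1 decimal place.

66.7%

The sequences differ at positions 1 (S/R), 2 (R/I), 3 (A/V), 8 (T/N), 9 (T/R), 11 (I/Y), 15 (K/D), 19 (E/T), 20 (I/G), 23 (C/F), 27 (M/P), 29 (N/Y), 35 (E/K).
26 of the 39 sites match, so the percent identity is 26/39 × 100 = 66.7%.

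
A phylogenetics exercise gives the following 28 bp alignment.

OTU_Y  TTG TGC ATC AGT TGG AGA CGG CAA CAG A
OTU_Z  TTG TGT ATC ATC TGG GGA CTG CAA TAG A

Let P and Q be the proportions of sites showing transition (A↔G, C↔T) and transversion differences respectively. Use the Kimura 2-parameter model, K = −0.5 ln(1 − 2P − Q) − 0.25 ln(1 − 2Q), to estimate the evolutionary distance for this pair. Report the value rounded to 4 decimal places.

0.2595

Mismatches occur at site 6 (C/T, transition), site 11 (G/T, transversion), site 12 (T/C, transition), site 16 (A/G, transition), site 20 (G/T, transversion), site 25 (C/T, transition).
Of the 6 differences, 4 transitions and 2 transversions over 28 sites: P = 4/28 = 0.142857, Q = 2/28 = 0.071429.
d = −0.5·ln(0.642857) − 0.25·ln(0.857142) = −0.5·(-0.441833) − 0.25·(-0.154152) = 0.2595.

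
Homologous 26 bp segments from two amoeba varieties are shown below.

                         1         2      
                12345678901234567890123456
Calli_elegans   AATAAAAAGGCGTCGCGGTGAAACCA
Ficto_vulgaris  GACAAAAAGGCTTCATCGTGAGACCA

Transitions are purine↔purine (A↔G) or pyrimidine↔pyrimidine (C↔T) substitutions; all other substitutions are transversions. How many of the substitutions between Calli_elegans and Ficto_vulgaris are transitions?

The sequences differ at positions 1 (A/G, transition), 3 (T/C, transition), 12 (G/T, transversion), 15 (G/A, transition), 16 (C/T, transition), 17 (G/C, transversion), 22 (A/G, transition).
Of the 7 differences, 5 transitions and 2 transversions, so the answer is 5.

5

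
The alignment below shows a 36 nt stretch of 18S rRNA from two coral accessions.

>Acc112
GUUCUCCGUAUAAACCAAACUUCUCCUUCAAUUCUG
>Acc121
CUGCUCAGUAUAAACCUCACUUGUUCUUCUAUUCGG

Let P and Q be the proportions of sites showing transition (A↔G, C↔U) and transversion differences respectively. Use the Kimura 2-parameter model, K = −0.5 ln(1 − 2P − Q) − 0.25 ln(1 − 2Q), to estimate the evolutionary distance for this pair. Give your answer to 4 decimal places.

0.3097

The sequences differ at positions 1 (G/C, transversion), 3 (U/G, transversion), 7 (C/A, transversion), 17 (A/U, transversion), 18 (A/C, transversion), 23 (C/G, transversion), 25 (C/U, transition), 30 (A/U, transversion), 35 (U/G, transversion).
Of the 9 differences, 1 transition and 8 transversions over 36 sites: P = 1/36 = 0.027778, Q = 8/36 = 0.222222.
d = −0.5·ln(0.722222) − 0.25·ln(0.555556) = −0.5·(-0.325423) − 0.25·(-0.587786) = 0.3097.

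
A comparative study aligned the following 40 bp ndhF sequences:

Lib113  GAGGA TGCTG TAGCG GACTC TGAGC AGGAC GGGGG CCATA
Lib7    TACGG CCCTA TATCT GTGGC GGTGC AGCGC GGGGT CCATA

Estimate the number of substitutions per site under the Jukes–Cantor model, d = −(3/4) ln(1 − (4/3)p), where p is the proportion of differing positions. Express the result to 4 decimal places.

Differing sites — 1:G/T; 3:G/C; 5:A/G; 6:T/C; 7:G/C; 10:G/A; 13:G/T; 15:G/T; 17:A/T; 18:C/G; 19:T/G; 21:T/G; 23:A/T; 28:G/C; 29:A/G; 35:G/T.
p = 16/40 = 0.400000.
d = −0.75 · ln(1 − (4/3)·0.400000) = −0.75 · ln(0.466667) = −0.75 · (-0.762139) = 0.5716.

0.5716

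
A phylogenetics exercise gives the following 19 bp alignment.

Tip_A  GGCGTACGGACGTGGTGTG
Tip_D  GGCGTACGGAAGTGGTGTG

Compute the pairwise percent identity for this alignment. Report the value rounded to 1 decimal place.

Differing sites — 11:C/A.
18 of the 19 sites match, so the percent identity is 18/19 × 100 = 94.7%.

94.7%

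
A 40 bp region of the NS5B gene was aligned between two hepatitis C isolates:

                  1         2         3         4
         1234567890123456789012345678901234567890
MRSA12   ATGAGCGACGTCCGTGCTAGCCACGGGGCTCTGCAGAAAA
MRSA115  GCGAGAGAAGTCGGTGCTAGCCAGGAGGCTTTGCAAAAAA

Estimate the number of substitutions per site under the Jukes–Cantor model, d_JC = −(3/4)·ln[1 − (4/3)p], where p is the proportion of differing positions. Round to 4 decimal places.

0.2675

Mismatches occur at site 1 (A/G), site 2 (T/C), site 6 (C/A), site 9 (C/A), site 13 (C/G), site 24 (C/G), site 26 (G/A), site 31 (C/T), site 36 (G/A).
p = 9/40 = 0.225000.
d = −0.75 · ln(1 − (4/3)·0.225000) = −0.75 · ln(0.700000) = −0.75 · (-0.356675) = 0.2675.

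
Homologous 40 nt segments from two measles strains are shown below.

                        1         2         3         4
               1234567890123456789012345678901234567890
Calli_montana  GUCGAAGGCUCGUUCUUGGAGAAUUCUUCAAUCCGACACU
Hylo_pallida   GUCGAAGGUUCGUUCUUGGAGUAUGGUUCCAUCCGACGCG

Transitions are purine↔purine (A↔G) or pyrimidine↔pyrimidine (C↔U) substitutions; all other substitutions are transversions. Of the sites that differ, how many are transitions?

2

The sequences differ at positions 9 (C/U, transition), 22 (A/U, transversion), 25 (U/G, transversion), 26 (C/G, transversion), 30 (A/C, transversion), 38 (A/G, transition), 40 (U/G, transversion).
Of the 7 differences, 2 transitions and 5 transversions, so the answer is 2.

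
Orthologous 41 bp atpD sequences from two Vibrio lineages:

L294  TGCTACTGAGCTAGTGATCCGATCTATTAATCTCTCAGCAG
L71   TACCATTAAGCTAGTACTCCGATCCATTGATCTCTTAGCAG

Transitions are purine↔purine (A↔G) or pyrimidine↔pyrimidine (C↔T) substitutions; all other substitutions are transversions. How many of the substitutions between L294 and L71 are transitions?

Differing sites — 2:G/A (Ti); 4:T/C (Ti); 6:C/T (Ti); 8:G/A (Ti); 16:G/A (Ti); 17:A/C (Tv); 25:T/C (Ti); 29:A/G (Ti); 36:C/T (Ti).
Of the 9 differences, 8 transitions and 1 transversion, so the answer is 8.

8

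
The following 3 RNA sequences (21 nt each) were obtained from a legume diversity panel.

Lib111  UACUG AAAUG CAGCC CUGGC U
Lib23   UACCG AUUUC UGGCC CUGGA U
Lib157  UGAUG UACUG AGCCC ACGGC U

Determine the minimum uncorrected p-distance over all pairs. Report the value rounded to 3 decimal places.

0.333

Pairwise Hamming distances:
  Lib111 vs Lib23: 7
  Lib111 vs Lib157: 9
  Lib23 vs Lib157: 12
The smallest is 7 mismatches, between Lib111 and Lib23; p = 7/21 = 0.333.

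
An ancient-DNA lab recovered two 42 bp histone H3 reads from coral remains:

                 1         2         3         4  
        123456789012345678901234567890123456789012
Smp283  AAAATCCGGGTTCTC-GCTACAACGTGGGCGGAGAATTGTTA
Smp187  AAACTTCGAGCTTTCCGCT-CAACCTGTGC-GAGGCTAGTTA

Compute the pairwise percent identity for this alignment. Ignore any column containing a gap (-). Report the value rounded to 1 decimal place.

Excluding the 3 gap columns leaves 39 comparable sites.
The sequences differ at positions 4 (A/C), 6 (C/T), 9 (G/A), 11 (T/C), 13 (C/T), 25 (G/C), 28 (G/T), 35 (A/G), 36 (A/C), 38 (T/A).
29 of the 39 comparable sites match, so the percent identity is 29/39 × 100 = 74.4%.

74.4%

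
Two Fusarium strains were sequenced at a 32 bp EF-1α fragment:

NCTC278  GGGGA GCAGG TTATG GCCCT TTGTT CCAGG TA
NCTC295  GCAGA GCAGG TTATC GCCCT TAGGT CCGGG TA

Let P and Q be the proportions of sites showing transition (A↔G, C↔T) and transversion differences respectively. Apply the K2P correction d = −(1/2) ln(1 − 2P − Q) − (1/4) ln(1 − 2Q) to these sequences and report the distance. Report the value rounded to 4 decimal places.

Differing sites — 2:G/C (Tv); 3:G/A (Ti); 15:G/C (Tv); 22:T/A (Tv); 24:T/G (Tv); 28:A/G (Ti).
Of the 6 differences, 2 transitions and 4 transversions over 32 sites: P = 2/32 = 0.062500, Q = 4/32 = 0.125000.
d = −0.5·ln(0.750000) − 0.25·ln(0.750000) = −0.5·(-0.287682) − 0.25·(-0.287682) = 0.2158.

0.2158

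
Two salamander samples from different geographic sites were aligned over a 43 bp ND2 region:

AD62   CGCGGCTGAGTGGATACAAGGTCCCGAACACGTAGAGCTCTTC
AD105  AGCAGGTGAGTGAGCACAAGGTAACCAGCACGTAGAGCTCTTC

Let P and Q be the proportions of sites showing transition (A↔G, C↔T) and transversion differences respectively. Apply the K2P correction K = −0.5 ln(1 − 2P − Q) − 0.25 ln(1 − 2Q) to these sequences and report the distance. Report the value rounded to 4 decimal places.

Mismatches occur at site 1 (C/A, transversion), site 4 (G/A, transition), site 6 (C/G, transversion), site 13 (G/A, transition), site 14 (A/G, transition), site 15 (T/C, transition), site 23 (C/A, transversion), site 24 (C/A, transversion), site 26 (G/C, transversion), site 28 (A/G, transition).
Of the 10 differences, 5 transitions and 5 transversions over 43 sites: P = 5/43 = 0.116279, Q = 5/43 = 0.116279.
d = −0.5·ln(0.651163) − 0.25·ln(0.767442) = −0.5·(-0.428995) − 0.25·(-0.264692) = 0.2807.

0.2807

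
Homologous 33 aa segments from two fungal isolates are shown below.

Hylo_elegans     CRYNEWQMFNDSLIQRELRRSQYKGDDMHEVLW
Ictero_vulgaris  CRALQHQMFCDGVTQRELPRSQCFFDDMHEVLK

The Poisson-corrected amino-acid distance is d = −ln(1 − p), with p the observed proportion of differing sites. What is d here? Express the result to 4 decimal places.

0.5008

Mismatches occur at site 3 (Y/A), site 4 (N/L), site 5 (E/Q), site 6 (W/H), site 10 (N/C), site 12 (S/G), site 13 (L/V), site 14 (I/T), site 19 (R/P), site 23 (Y/C), site 24 (K/F), site 25 (G/F), site 33 (W/K).
p = 13/33 = 0.393939.
d = −ln(1 − 0.393939) = −ln(0.606061) = 0.5008.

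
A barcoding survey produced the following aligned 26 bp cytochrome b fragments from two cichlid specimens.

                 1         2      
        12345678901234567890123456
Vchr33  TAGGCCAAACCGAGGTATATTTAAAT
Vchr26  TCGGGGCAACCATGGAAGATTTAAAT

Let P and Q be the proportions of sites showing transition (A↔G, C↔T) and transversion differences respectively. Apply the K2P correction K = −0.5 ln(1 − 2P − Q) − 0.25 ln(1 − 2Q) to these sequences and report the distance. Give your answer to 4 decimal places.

0.4057

Mismatches occur at site 2 (A↔C, transversion), site 5 (C↔G, transversion), site 6 (C↔G, transversion), site 7 (A↔C, transversion), site 12 (G↔A, transition), site 13 (A↔T, transversion), site 16 (T↔A, transversion), site 18 (T↔G, transversion).
Of the 8 differences, 1 transition and 7 transversions over 26 sites: P = 1/26 = 0.038462, Q = 7/26 = 0.269231.
d = −0.5·ln(0.653845) − 0.25·ln(0.461538) = −0.5·(-0.424885) − 0.25·(-0.773191) = 0.4057.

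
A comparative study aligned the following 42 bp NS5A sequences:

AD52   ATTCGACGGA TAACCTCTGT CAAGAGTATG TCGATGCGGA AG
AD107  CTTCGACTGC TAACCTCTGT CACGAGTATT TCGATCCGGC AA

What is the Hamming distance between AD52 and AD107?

The sequences differ at positions 1 (A/C), 8 (G/T), 10 (A/C), 23 (A/C), 30 (G/T), 36 (G/C), 40 (A/C), 42 (G/A).
That gives 8 mismatches out of 42 aligned sites, so the Hamming distance is 8.

8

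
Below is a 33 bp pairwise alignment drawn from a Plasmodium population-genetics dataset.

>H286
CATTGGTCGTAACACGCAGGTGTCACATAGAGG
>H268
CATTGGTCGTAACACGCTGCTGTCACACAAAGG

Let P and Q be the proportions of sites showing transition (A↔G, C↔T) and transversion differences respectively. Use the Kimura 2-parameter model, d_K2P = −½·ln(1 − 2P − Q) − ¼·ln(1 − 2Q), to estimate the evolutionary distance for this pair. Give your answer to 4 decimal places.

Mismatches occur at site 18 (A↔T, transversion), site 20 (G↔C, transversion), site 28 (T↔C, transition), site 30 (G↔A, transition).
Of the 4 differences, 2 transitions and 2 transversions over 33 sites: P = 2/33 = 0.060606, Q = 2/33 = 0.060606.
d = −0.5·ln(0.818182) − 0.25·ln(0.878788) = −0.5·(-0.200670) − 0.25·(-0.129212) = 0.1326.

0.1326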